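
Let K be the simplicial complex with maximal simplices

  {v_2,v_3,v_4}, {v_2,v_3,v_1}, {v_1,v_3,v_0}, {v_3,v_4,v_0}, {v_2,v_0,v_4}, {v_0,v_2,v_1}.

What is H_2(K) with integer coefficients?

H_2 = Z.

Order the vertices as v_0 < v_1 < v_2 < v_3 < v_4. Listing each simplex with vertices in this order, K has dimension 2 with simplices:

  0-simplices (5): [v_0], [v_1], [v_2], [v_3], [v_4]
  1-simplices (9): [v_0,v_1], [v_0,v_2], [v_0,v_3], [v_0,v_4], [v_1,v_2], [v_1,v_3], [v_2,v_3], [v_2,v_4], [v_3,v_4]
  2-simplices (6): [v_0,v_1,v_2], [v_0,v_1,v_3], [v_0,v_2,v_4], [v_0,v_3,v_4], [v_1,v_2,v_3], [v_2,v_3,v_4]

so the chain groups are C_0 ≅ Z^5, C_1 ≅ Z^9, C_2 ≅ Z^6.

Boundary ∂_1: C_1 → C_0 sends each edge [p,q] (with p < q) to q − p.
As a 5×9 matrix over Z this has rank 4, with invariant factors (1,1,1,1).

Boundary ∂_2: C_2 → C_1 acts by ∂[p,q,r] = [q,r] − [p,r] + [p,q]. For instance
  ∂[v_0,v_1,v_2] = [v_1,v_2] − [v_0,v_2] + [v_0,v_1],
  ∂[v_1,v_2,v_3] = [v_2,v_3] − [v_1,v_3] + [v_1,v_2].
As a 9×6 matrix over Z this has rank 5, with invariant factors (1,1,1,1,1).

Reading off H_k = ker ∂_k / im ∂_{k+1}:

  H_2: rank ker ∂_2 − rank ∂_3 = (6 − 5) − 0 = 1, and there is no ∂_3, so H_2 = Z.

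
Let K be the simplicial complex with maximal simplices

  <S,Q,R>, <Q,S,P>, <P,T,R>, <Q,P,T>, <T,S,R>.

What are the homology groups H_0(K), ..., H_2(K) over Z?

Order the vertices as P < Q < R < S < T. Listing each simplex with vertices in this order, K has dimension 2 with simplices:

  0-simplices (5): P, Q, R, S, T
  1-simplices (10): PQ, PR, PS, PT, QR, QS, QT, RS, RT, ST
  2-simplices (5): PQS, PQT, PRT, QRS, RST

Hence C_0 ≅ Z^5, C_1 ≅ Z^10, C_2 ≅ Z^5.

Boundary ∂_1: C_1 → C_0 sends each edge [p,q] (with p < q) to q − p.
The resulting 5×10 matrix has rank 4, and its Smith normal form has invariant factors (1,1,1,1).

∂_2: C_2 → C_1 acts by ∂[p,q,r] = [q,r] − [p,r] + [p,q]. For instance
  ∂RST = ST − RT + RS,
  ∂QRS = RS − QS + QR.
As a 10×5 matrix over Z this has rank 5, with invariant factors (1,1,1,1,1).

Reading off H_k = ker ∂_k / im ∂_{k+1}:

  H_0: rank C_0 − rank ∂_1 = 5 − 4 = 1, and the invariant factors of ∂_1 are all 1, so H_0 = Z.
  H_1: rank ker ∂_1 − rank ∂_2 = (10 − 4) − 5 = 1, and the invariant factors of ∂_2 are all 1, so H_1 = Z.
  H_2: rank ker ∂_2 − rank ∂_3 = (5 − 5) − 0 = 0, and there is no ∂_3, so H_2 = 0.

H_0 ≅ Z,  H_1 ≅ Z,  H_2 = 0.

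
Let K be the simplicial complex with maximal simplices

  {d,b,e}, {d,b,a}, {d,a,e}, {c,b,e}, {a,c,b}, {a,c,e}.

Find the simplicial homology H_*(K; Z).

Order the vertices as a < b < c < d < e. Listing each simplex with vertices in this order, K has dimension 2 with simplices:

  0-simplices (5): a, b, c, d, e
  1-simplices (9): ab, ac, ad, ae, bc, bd, be, ce, de
  2-simplices (6): abc, abd, ace, ade, bce, bde

Hence C_0 ≅ Z^5, C_1 ≅ Z^9, C_2 ≅ Z^6.

Boundary ∂_1: C_1 → C_0 is given by ∂[p,q] = [q] − [p]. For instance
  ∂bc = c − b.
As a 5×9 matrix over Z this has rank 4, with invariant factors (1,1,1,1).

∂_2: C_2 → C_1 maps a triangle to the signed sum of its edges. For instance
  ∂abc = bc − ac + ab,
  ∂bde = de − be + bd.
The resulting 9×6 matrix has rank 5, and its Smith normal form has invariant factors (1,1,1,1,1).

Reading off H_k = ker ∂_k / im ∂_{k+1}:

  H_0: rank C_0 − rank ∂_1 = 5 − 4 = 1, and the invariant factors of ∂_1 are all 1, so H_0 = Z.
  H_1: rank ker ∂_1 − rank ∂_2 = (9 − 4) − 5 = 0, and the invariant factors of ∂_2 are all 1, so H_1 = 0.
  H_2: rank ker ∂_2 − rank ∂_3 = (6 − 5) − 0 = 1, and there is no ∂_3, so H_2 = Z.

(K is a triangulation of the 2-sphere S^2.)

H_0 ≅ Z,  H_1 = 0,  H_2 ≅ Z.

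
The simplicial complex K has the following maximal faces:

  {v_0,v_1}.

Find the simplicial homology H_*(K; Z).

H_0 ≅ Z,  H_1 = 0.

Fix the vertex order v_0 < v_1 and write every simplex with vertices in increasing order. Then dim K = 1 and the simplices of K are:

  0-simplices (2): [v_0], [v_1]
  1-simplices (1): [v_0,v_1]

so the chain groups are C_0 ≅ Z^2, C_1 ≅ Z^1.

The boundary map ∂_1: C_1 → C_0 sends each edge [p,q] (with p < q) to q − p.
As a 2×1 matrix over Z this has rank 1, with invariant factors (1).

Computing H_k = (kernel of ∂_k) / (image of ∂_{k+1}):

  H_0: rank C_0 − rank ∂_1 = 2 − 1 = 1, and the invariant factors of ∂_1 are all 1, so H_0 = Z.
  H_1: rank ker ∂_1 − rank ∂_2 = (1 − 1) − 0 = 0, and there is no ∂_2, so H_1 = 0.

As a check, the Euler characteristic is 2 − 1 = 1, which agrees with 1 − 0 = 1.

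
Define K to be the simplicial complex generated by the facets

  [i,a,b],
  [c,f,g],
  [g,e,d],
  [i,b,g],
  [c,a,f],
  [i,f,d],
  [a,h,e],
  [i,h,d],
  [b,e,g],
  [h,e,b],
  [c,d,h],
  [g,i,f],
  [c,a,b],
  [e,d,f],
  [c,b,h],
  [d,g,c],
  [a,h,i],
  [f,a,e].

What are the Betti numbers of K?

Take the total order a < b < c < d < e < f < g < h < i on the vertex set. Then K (dimension 2) consists of the simplices:

  0-simplices (9): a, b, c, d, e, f, g, h, i
  1-simplices (27): ab, ac, ae, af, ah, ai, bc, be, bg, bh, bi, cd, cf, cg, ch, de, df, dg, dh, di, ef, eg, eh, fg, fi, gi, hi
  2-simplices (18): abc, abi, acf, aef, aeh, ahi, bch, beg, beh, bgi, cdg, cdh, cfg, def, deg, dfi, dhi, fgi

giving chain groups C_0 ≅ Z^9, C_1 ≅ Z^27, C_2 ≅ Z^18.

Boundary ∂_1: C_1 → C_0 maps an edge to its endpoints' difference, ∂[p,q] = q − p.
The 9×27 boundary matrix has rank 8 and Smith normal form diag(1,1,1,1,1,1,1,1).

The boundary map ∂_2: C_2 → C_1 sends each 2-simplex [p,q,r] to [q,r] − [p,r] + [p,q]. For instance
  ∂acf = cf − af + ac,
  ∂cdh = dh − ch + cd.
The resulting 27×18 matrix has rank 18, and its Smith normal form has invariant factors (1,1,1,1,1,1,1,1,1,1,1,1,1,1,1,1,1,2).

From H_k ≅ ker(∂_k) / im(∂_{k+1}) we obtain:

  H_0: rank C_0 − rank ∂_1 = 9 − 8 = 1, and the invariant factors of ∂_1 are all 1, so H_0 ≅ Z.
  H_1: rank ker ∂_1 − rank ∂_2 = (27 − 8) − 18 = 1, and ∂_2 has invariant factor 2 > 1, so H_1 ≅ Z ⊕ Z_2.
  H_2: rank ker ∂_2 − rank ∂_3 = (18 − 18) − 0 = 0, and there is no ∂_3, so H_2 ≅ 0.

Hence the Betti numbers are b_0 = 1, b_1 = 1, b_2 = 0.

b_0 = 1, b_1 = 1, b_2 = 0.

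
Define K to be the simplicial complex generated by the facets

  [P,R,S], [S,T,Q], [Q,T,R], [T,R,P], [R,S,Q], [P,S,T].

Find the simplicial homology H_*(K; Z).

Order the vertices as P < Q < R < S < T. Listing each simplex with vertices in this order, K has dimension 2 with simplices:

  0-simplices (5): P, Q, R, S, T
  1-simplices (9): PR, PS, PT, QR, QS, QT, RS, RT, ST
  2-simplices (6): PRS, PRT, PST, QRS, QRT, QST

Hence C_0 ≅ Z^5, C_1 ≅ Z^9, C_2 ≅ Z^6.

∂_1: C_1 → C_0 sends each edge [p,q] (with p < q) to q − p. For instance
  ∂QR = R − Q.
As a 5×9 matrix over Z this has rank 4, with invariant factors (1,1,1,1).

∂_2: C_2 → C_1 sends each 2-simplex [p,q,r] to [q,r] − [p,r] + [p,q]. For instance
  ∂QST = ST − QT + QS,
  ∂PRT = RT − PT + PR.
The resulting 9×6 matrix has rank 5, and its Smith normal form has invariant factors (1,1,1,1,1).

Reading off H_k = ker ∂_k / im ∂_{k+1}:

  H_0: rank C_0 − rank ∂_1 = 5 − 4 = 1, and the invariant factors of ∂_1 are all 1, so H_0 ≅ Z.
  H_1: rank ker ∂_1 − rank ∂_2 = (9 − 4) − 5 = 0, and the invariant factors of ∂_2 are all 1, so H_1 ≅ 0.
  H_2: rank ker ∂_2 − rank ∂_3 = (6 − 5) − 0 = 1, and there is no ∂_3, so H_2 ≅ Z.

As a check, the Euler characteristic is 5 − 9 + 6 = 2, which agrees with 1 − 0 + 1 = 2.

H_0 = Z,  H_1 = 0,  H_2 = Z.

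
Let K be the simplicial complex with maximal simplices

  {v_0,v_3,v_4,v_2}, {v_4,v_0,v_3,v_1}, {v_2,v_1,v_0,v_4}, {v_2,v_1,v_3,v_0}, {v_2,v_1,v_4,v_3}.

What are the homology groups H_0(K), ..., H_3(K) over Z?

H_0 ≅ Z,  H_1 = 0,  H_2 = 0,  H_3 ≅ Z.

Take the total order v_0 < v_1 < v_2 < v_3 < v_4 on the vertex set. Then K (dimension 3) consists of the simplices:

  0-simplices (5): [v_0], [v_1], [v_2], [v_3], [v_4]
  1-simplices (10): [v_0,v_1], [v_0,v_2], [v_0,v_3], [v_0,v_4], [v_1,v_2], [v_1,v_3], [v_1,v_4], [v_2,v_3], [v_2,v_4], [v_3,v_4]
  2-simplices (10): [v_0,v_1,v_2], [v_0,v_1,v_3], [v_0,v_1,v_4], [v_0,v_2,v_3], [v_0,v_2,v_4], [v_0,v_3,v_4], [v_1,v_2,v_3], [v_1,v_2,v_4], [v_1,v_3,v_4], [v_2,v_3,v_4]
  3-simplices (5): [v_0,v_1,v_2,v_3], [v_0,v_1,v_2,v_4], [v_0,v_1,v_3,v_4], [v_0,v_2,v_3,v_4], [v_1,v_2,v_3,v_4]

giving chain groups C_0 ≅ Z^5, C_1 ≅ Z^10, C_2 ≅ Z^10, C_3 ≅ Z^5.

The boundary map ∂_1: C_1 → C_0 is given by ∂[p,q] = [q] − [p].
As a 5×10 matrix over Z this has rank 4, with invariant factors (1,1,1,1).

∂_2: C_2 → C_1 sends each 2-simplex [p,q,r] to [q,r] − [p,r] + [p,q]. For instance
  ∂[v_0,v_1,v_4] = [v_1,v_4] − [v_0,v_4] + [v_0,v_1],
  ∂[v_0,v_1,v_2] = [v_1,v_2] − [v_0,v_2] + [v_0,v_1].
The resulting 10×10 matrix has rank 6, and its Smith normal form has invariant factors (1,1,1,1,1,1).

Boundary ∂_3: C_3 → C_2 sends each 3-simplex σ to the alternating sum Σ_i (−1)^i (σ with its i-th vertex removed). For instance
  ∂[v_1,v_2,v_3,v_4] = [v_2,v_3,v_4] − [v_1,v_3,v_4] + [v_1,v_2,v_4] − [v_1,v_2,v_3],
  ∂[v_0,v_1,v_3,v_4] = [v_1,v_3,v_4] − [v_0,v_3,v_4] + [v_0,v_1,v_4] − [v_0,v_1,v_3].
As a 10×5 matrix over Z this has rank 4, with invariant factors (1,1,1,1).

Now H_k = ker ∂_k / im ∂_{k+1}, so:

  H_0: rank C_0 − rank ∂_1 = 5 − 4 = 1, and the invariant factors of ∂_1 are all 1, so H_0 ≅ Z.
  H_1: rank ker ∂_1 − rank ∂_2 = (10 − 4) − 6 = 0, and the invariant factors of ∂_2 are all 1, so H_1 ≅ 0.
  H_2: rank ker ∂_2 − rank ∂_3 = (10 − 6) − 4 = 0, and the invariant factors of ∂_3 are all 1, so H_2 ≅ 0.
  H_3: rank ker ∂_3 − rank ∂_4 = (5 − 4) − 0 = 1, and there is no ∂_4, so H_3 ≅ Z.

As a check, the Euler characteristic is 5 − 10 + 10 − 5 = 0, which agrees with 1 − 0 + 0 − 1 = 0.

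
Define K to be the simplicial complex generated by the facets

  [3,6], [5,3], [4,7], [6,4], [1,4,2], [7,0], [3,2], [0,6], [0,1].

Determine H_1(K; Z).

Fix the vertex order 0 < 1 < 2 < 3 < 4 < 5 < 6 < 7 and write every simplex with vertices in increasing order. Then dim K = 2 and the simplices of K are:

  0-simplices (8): [0], [1], [2], [3], [4], [5], [6], [7]
  1-simplices (11): [0,1], [0,6], [0,7], [1,2], [1,4], [2,3], [2,4], [3,5], [3,6], [4,6], [4,7]
  2-simplices (1): [1,2,4]

so the chain groups are C_0 ≅ Z^8, C_1 ≅ Z^11, C_2 ≅ Z^1.

∂_1: C_1 → C_0 sends each edge [p,q] (with p < q) to q − p. For instance
  ∂[4,7] = [7] − [4].
As a 8×11 matrix over Z this has rank 7, with invariant factors (1,1,1,1,1,1,1).

Boundary ∂_2: C_2 → C_1 maps a triangle to the signed sum of its edges. For instance
  ∂[1,2,4] = [2,4] − [1,4] + [1,2].
As a 11×1 matrix over Z this has rank 1, with invariant factors (1).

Computing H_k = (kernel of ∂_k) / (image of ∂_{k+1}):

  H_1: rank ker ∂_1 − rank ∂_2 = (11 − 7) − 1 = 3, and the invariant factors of ∂_2 are all 1, so H_1 ≅ Z^3.

H_1 ≅ Z^3.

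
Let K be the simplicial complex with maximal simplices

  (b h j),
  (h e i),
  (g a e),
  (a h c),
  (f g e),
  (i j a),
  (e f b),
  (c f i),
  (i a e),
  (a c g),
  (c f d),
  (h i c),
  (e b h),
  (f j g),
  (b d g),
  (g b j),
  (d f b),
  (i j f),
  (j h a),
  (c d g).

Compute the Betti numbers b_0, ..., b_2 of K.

b_0 = 1, b_1 = 1, b_2 = 0.

Order the vertices as a < b < c < d < e < f < g < h < i < j. Listing each simplex with vertices in this order, K has dimension 2 with simplices:

  0-simplices (10): a, b, c, d, e, f, g, h, i, j
  1-simplices (30): ac, ae, ag, ah, ai, aj, bd, be, bf, bg, bh, bj, cd, cf, cg, ch, ci, df, dg, ef, eg, eh, ei, fg, fi, fj, gj, hi, hj, ij
  2-simplices (20): acg, ach, aeg, aei, ahj, aij, bdf, bdg, bef, beh, bgj, bhj, cdf, cdg, cfi, chi, efg, ehi, fgj, fij

so the chain groups are C_0 ≅ Z^10, C_1 ≅ Z^30, C_2 ≅ Z^20.

∂_1: C_1 → C_0 sends each edge [p,q] (with p < q) to q − p. For instance
  ∂cd = d − c.
As a 10×30 matrix over Z this has rank 9, with invariant factors (1,1,1,1,1,1,1,1,1).

∂_2: C_2 → C_1 maps a triangle to the signed sum of its edges. For instance
  ∂efg = fg − eg + ef,
  ∂fgj = gj − fj + fg.
This gives a 30×20 integer matrix of rank 20; reducing to Smith normal form yields diagonal entries (1,1,1,1,1,1,1,1,1,1,1,1,1,1,1,1,1,1,1,2).

From H_k ≅ ker(∂_k) / im(∂_{k+1}) we obtain:

  H_0: rank C_0 − rank ∂_1 = 10 − 9 = 1, and the invariant factors of ∂_1 are all 1, so H_0 ≅ Z.
  H_1: rank ker ∂_1 − rank ∂_2 = (30 − 9) − 20 = 1, and ∂_2 has invariant factor 2 > 1, so H_1 ≅ Z ⊕ Z_2.
  H_2: rank ker ∂_2 − rank ∂_3 = (20 − 20) − 0 = 0, and there is no ∂_3, so H_2 ≅ 0.

As a check, the Euler characteristic is 10 − 30 + 20 = 0, which agrees with 1 − 1 + 0 = 0.
(K is a triangulation of the Klein bottle.)

Hence the Betti numbers are b_0 = 1, b_1 = 1, b_2 = 0.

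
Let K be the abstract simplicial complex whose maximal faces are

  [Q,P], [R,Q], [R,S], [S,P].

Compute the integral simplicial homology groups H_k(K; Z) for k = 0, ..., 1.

Take the total order P < Q < R < S on the vertex set. Then K (dimension 1) consists of the simplices:

  0-simplices (4): P, Q, R, S
  1-simplices (4): PQ, PS, QR, RS

Hence C_0 ≅ Z^4, C_1 ≅ Z^4.

Boundary ∂_1: C_1 → C_0 maps an edge to its endpoints' difference, ∂[p,q] = q − p.
The resulting 4×4 matrix has rank 3, and its Smith normal form has invariant factors (1,1,1).

From H_k ≅ ker(∂_k) / im(∂_{k+1}) we obtain:

  H_0: rank C_0 − rank ∂_1 = 4 − 3 = 1, and the invariant factors of ∂_1 are all 1, so H_0 = Z.
  H_1: rank ker ∂_1 − rank ∂_2 = (4 − 3) − 0 = 1, and there is no ∂_2, so H_1 = Z.

H_0 ≅ Z,  H_1 ≅ Z.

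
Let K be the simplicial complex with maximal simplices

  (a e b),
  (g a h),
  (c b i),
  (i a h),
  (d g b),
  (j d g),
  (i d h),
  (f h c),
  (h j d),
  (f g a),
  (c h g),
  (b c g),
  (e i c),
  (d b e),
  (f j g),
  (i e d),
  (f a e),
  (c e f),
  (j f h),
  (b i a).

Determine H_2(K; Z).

Fix the vertex order a < b < c < d < e < f < g < h < i < j and write every simplex with vertices in increasing order. Then dim K = 2 and the simplices of K are:

  0-simplices (10): a, b, c, d, e, f, g, h, i, j
  1-simplices (30): ab, ae, af, ag, ah, ai, bc, bd, be, bg, bi, ce, cf, cg, ch, ci, de, dg, dh, di, dj, ef, ei, fg, fh, fj, gh, gj, hi, hj
  2-simplices (20): abe, abi, aef, afg, agh, ahi, bcg, bci, bde, bdg, cef, cei, cfh, cgh, dei, dgj, dhi, dhj, fgj, fhj

giving chain groups C_0 ≅ Z^10, C_1 ≅ Z^30, C_2 ≅ Z^20.

∂_1: C_1 → C_0 is given by ∂[p,q] = [q] − [p].
As a 10×30 matrix over Z this has rank 9, with invariant factors (1,1,1,1,1,1,1,1,1).

∂_2: C_2 → C_1 maps a triangle to the signed sum of its edges. For instance
  ∂cef = ef − cf + ce,
  ∂ahi = hi − ai + ah.
This gives a 30×20 integer matrix of rank 20; reducing to Smith normal form yields diagonal entries (1,1,1,1,1,1,1,1,1,1,1,1,1,1,1,1,1,1,1,2).

Reading off H_k = ker ∂_k / im ∂_{k+1}:

  H_2: rank ker ∂_2 − rank ∂_3 = (20 − 20) − 0 = 0, and there is no ∂_3, so H_2 ≅ 0.

H_2 = 0.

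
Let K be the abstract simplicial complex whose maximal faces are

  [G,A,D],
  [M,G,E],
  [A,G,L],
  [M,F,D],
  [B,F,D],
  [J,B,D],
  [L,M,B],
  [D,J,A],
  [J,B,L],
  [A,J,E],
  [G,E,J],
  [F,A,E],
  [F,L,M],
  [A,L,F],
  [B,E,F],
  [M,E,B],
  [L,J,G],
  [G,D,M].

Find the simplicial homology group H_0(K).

Fix the vertex order A < B < D < E < F < G < J < L < M and write every simplex with vertices in increasing order. Then dim K = 2 and the simplices of K are:

  0-simplices (9): A, B, D, E, F, G, J, L, M
  1-simplices (27): AD, AE, AF, AG, AJ, AL, BD, BE, BF, BJ, BL, BM, DF, DG, DJ, DM, EF, EG, EJ, EM, FL, FM, GJ, GL, GM, JL, LM
  2-simplices (18): ADG, ADJ, AEF, AEJ, AFL, AGL, BDF, BDJ, BEF, BEM, BJL, BLM, DFM, DGM, EGJ, EGM, FLM, GJL

Hence C_0 ≅ Z^9, C_1 ≅ Z^27, C_2 ≅ Z^18.

The boundary map ∂_1: C_1 → C_0 sends each edge [p,q] (with p < q) to q − p. For instance
  ∂EJ = J − E.
The resulting 9×27 matrix has rank 8, and its Smith normal form has invariant factors (1,1,1,1,1,1,1,1).

∂_2: C_2 → C_1 acts by ∂[p,q,r] = [q,r] − [p,r] + [p,q]. For instance
  ∂BDF = DF − BF + BD,
  ∂EGJ = GJ − EJ + EG.
This gives a 27×18 integer matrix of rank 18; reducing to Smith normal form yields diagonal entries (1,1,1,1,1,1,1,1,1,1,1,1,1,1,1,1,1,2).

Now H_k = ker ∂_k / im ∂_{k+1}, so:

  H_0: rank C_0 − rank ∂_1 = 9 − 8 = 1, and the invariant factors of ∂_1 are all 1, so H_0 = Z.

(K is a triangulation of the Klein bottle.)

H_0 = Z.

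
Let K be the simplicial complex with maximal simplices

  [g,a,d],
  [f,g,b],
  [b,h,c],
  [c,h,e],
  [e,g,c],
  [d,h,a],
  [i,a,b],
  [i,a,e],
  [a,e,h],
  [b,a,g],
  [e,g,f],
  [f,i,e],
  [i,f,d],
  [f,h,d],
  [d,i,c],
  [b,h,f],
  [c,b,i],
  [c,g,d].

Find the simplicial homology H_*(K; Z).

Take the total order a < b < c < d < e < f < g < h < i on the vertex set. Then K (dimension 2) consists of the simplices:

  0-simplices (9): a, b, c, d, e, f, g, h, i
  1-simplices (27): ab, ad, ae, ag, ah, ai, bc, bf, bg, bh, bi, cd, ce, cg, ch, ci, df, dg, dh, di, ef, eg, eh, ei, fg, fh, fi
  2-simplices (18): abg, abi, adg, adh, aeh, aei, bch, bci, bfg, bfh, cdg, cdi, ceg, ceh, dfh, dfi, efg, efi

giving chain groups C_0 ≅ Z^9, C_1 ≅ Z^27, C_2 ≅ Z^18.

Boundary ∂_1: C_1 → C_0 sends each edge [p,q] (with p < q) to q − p.
As a 9×27 matrix over Z this has rank 8, with invariant factors (1,1,1,1,1,1,1,1).

The boundary map ∂_2: C_2 → C_1 sends each 2-simplex [p,q,r] to [q,r] − [p,r] + [p,q]. For instance
  ∂aei = ei − ai + ae,
  ∂bch = ch − bh + bc.
This gives a 27×18 integer matrix of rank 17; reducing to Smith normal form yields diagonal entries (1,1,1,1,1,1,1,1,1,1,1,1,1,1,1,1,1).

Computing H_k = (kernel of ∂_k) / (image of ∂_{k+1}):

  H_0: rank C_0 − rank ∂_1 = 9 − 8 = 1, and the invariant factors of ∂_1 are all 1, so H_0 = Z.
  H_1: rank ker ∂_1 − rank ∂_2 = (27 − 8) − 17 = 2, and the invariant factors of ∂_2 are all 1, so H_1 = Z^2.
  H_2: rank ker ∂_2 − rank ∂_3 = (18 − 17) − 0 = 1, and there is no ∂_3, so H_2 = Z.

(K is a triangulation of the torus T^2.)

H_0 ≅ Z,  H_1 ≅ Z^2,  H_2 ≅ Z.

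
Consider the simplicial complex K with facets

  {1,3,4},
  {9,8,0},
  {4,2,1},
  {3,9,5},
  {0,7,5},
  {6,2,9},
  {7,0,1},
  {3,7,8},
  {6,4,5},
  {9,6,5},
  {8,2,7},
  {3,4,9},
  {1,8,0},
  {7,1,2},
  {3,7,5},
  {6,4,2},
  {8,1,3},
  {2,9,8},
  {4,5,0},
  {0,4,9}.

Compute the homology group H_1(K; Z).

H_1 = Z ⊕ Z_2.

We work with the vertex ordering 0 < 1 < 2 < 3 < 4 < 5 < 6 < 7 < 8 < 9. The simplices of K, each written with vertices in increasing order, are:

  0-simplices (10): [0], [1], [2], [3], [4], [5], [6], [7], [8], [9]
  1-simplices (30): (30 of them)
  2-simplices (20): (20 of them)

giving chain groups C_0 ≅ Z^10, C_1 ≅ Z^30, C_2 ≅ Z^20.

The boundary map ∂_1: C_1 → C_0 sends each edge [p,q] (with p < q) to q − p. For instance
  ∂[4,9] = [9] − [4].
The resulting 10×30 matrix has rank 9, and its Smith normal form has invariant factors (1,1,1,1,1,1,1,1,1).

Boundary ∂_2: C_2 → C_1 maps a triangle to the signed sum of its edges. For instance
  ∂[0,4,5] = [4,5] − [0,5] + [0,4],
  ∂[3,4,9] = [4,9] − [3,9] + [3,4].
The 30×20 boundary matrix has rank 20 and Smith normal form diag(1,1,1,1,1,1,1,1,1,1,1,1,1,1,1,1,1,1,1,2).

From H_k ≅ ker(∂_k) / im(∂_{k+1}) we obtain:

  H_1: rank ker ∂_1 − rank ∂_2 = (30 − 9) − 20 = 1, and ∂_2 has invariant factor 2 > 1, so H_1 ≅ Z ⊕ Z_2.

(K is a triangulation of the Klein bottle.)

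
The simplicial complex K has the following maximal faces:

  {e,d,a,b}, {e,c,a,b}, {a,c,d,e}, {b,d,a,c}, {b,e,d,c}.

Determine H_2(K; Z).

Take the total order a < b < c < d < e on the vertex set. Then K (dimension 3) consists of the simplices:

  0-simplices (5): a, b, c, d, e
  1-simplices (10): ab, ac, ad, ae, bc, bd, be, cd, ce, de
  2-simplices (10): abc, abd, abe, acd, ace, ade, bcd, bce, bde, cde
  3-simplices (5): abcd, abce, abde, acde, bcde

so the chain groups are C_0 ≅ Z^5, C_1 ≅ Z^10, C_2 ≅ Z^10, C_3 ≅ Z^5.

∂_1: C_1 → C_0 maps an edge to its endpoints' difference, ∂[p,q] = q − p.
The resulting 5×10 matrix has rank 4, and its Smith normal form has invariant factors (1,1,1,1).

∂_2: C_2 → C_1 acts by ∂[p,q,r] = [q,r] − [p,r] + [p,q]. For instance
  ∂abe = be − ae + ab,
  ∂bcd = cd − bd + bc.
The resulting 10×10 matrix has rank 6, and its Smith normal form has invariant factors (1,1,1,1,1,1).

Boundary ∂_3: C_3 → C_2 sends each 3-simplex σ to the alternating sum Σ_i (−1)^i (σ with its i-th vertex removed). For instance
  ∂abcd = bcd − acd + abd − abc,
  ∂abde = bde − ade + abe − abd.
The resulting 10×5 matrix has rank 4, and its Smith normal form has invariant factors (1,1,1,1).

Now H_k = ker ∂_k / im ∂_{k+1}, so:

  H_2: rank ker ∂_2 − rank ∂_3 = (10 − 6) − 4 = 0, and the invariant factors of ∂_3 are all 1, so H_2 ≅ 0.

H_2 ≅ 0.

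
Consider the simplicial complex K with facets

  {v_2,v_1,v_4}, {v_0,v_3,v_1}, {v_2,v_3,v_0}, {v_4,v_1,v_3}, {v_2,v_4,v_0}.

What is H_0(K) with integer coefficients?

We work with the vertex ordering v_0 < v_1 < v_2 < v_3 < v_4. The simplices of K, each written with vertices in increasing order, are:

  0-simplices (5): [v_0], [v_1], [v_2], [v_3], [v_4]
  1-simplices (10): [v_0,v_1], [v_0,v_2], [v_0,v_3], [v_0,v_4], [v_1,v_2], [v_1,v_3], [v_1,v_4], [v_2,v_3], [v_2,v_4], [v_3,v_4]
  2-simplices (5): [v_0,v_1,v_3], [v_0,v_2,v_3], [v_0,v_2,v_4], [v_1,v_2,v_4], [v_1,v_3,v_4]

so the chain groups are C_0 ≅ Z^5, C_1 ≅ Z^10, C_2 ≅ Z^5.

The boundary map ∂_1: C_1 → C_0 maps an edge to its endpoints' difference, ∂[p,q] = q − p.
The resulting 5×10 matrix has rank 4, and its Smith normal form has invariant factors (1,1,1,1).

Boundary ∂_2: C_2 → C_1 acts by ∂[p,q,r] = [q,r] − [p,r] + [p,q]. For instance
  ∂[v_1,v_2,v_4] = [v_2,v_4] − [v_1,v_4] + [v_1,v_2],
  ∂[v_0,v_1,v_3] = [v_1,v_3] − [v_0,v_3] + [v_0,v_1].
This gives a 10×5 integer matrix of rank 5; reducing to Smith normal form yields diagonal entries (1,1,1,1,1).

Now H_k = ker ∂_k / im ∂_{k+1}, so:

  H_0: rank C_0 − rank ∂_1 = 5 − 4 = 1, and the invariant factors of ∂_1 are all 1, so H_0 = Z.

(K is a triangulation of the Möbius band.)

H_0 ≅ Z.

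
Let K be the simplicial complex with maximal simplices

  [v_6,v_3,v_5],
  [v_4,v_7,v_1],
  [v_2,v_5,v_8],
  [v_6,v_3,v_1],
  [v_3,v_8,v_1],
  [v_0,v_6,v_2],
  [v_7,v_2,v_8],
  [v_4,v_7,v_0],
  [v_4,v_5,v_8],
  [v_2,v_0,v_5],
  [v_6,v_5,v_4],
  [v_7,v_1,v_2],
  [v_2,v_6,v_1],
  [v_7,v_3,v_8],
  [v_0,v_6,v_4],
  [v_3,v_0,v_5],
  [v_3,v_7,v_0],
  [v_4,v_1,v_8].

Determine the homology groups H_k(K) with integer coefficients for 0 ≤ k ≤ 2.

H_0 ≅ Z,  H_1 ≅ Z ⊕ Z/2,  H_2 = 0.

We work with the vertex ordering v_0 < v_1 < v_2 < v_3 < v_4 < v_5 < v_6 < v_7 < v_8. The simplices of K, each written with vertices in increasing order, are:

  0-simplices (9): [v_0], [v_1], [v_2], [v_3], [v_4], [v_5], [v_6], [v_7], [v_8]
  1-simplices (27): (27 of them)
  2-simplices (18): (18 of them)

Hence C_0 ≅ Z^9, C_1 ≅ Z^27, C_2 ≅ Z^18.

Boundary ∂_1: C_1 → C_0 is given by ∂[p,q] = [q] − [p]. For instance
  ∂[v_4,v_6] = [v_6] − [v_4].
The 9×27 boundary matrix has rank 8 and Smith normal form diag(1,1,1,1,1,1,1,1).

The boundary map ∂_2: C_2 → C_1 sends each 2-simplex [p,q,r] to [q,r] − [p,r] + [p,q]. For instance
  ∂[v_1,v_3,v_6] = [v_3,v_6] − [v_1,v_6] + [v_1,v_3],
  ∂[v_0,v_3,v_7] = [v_3,v_7] − [v_0,v_7] + [v_0,v_3].
The 27×18 boundary matrix has rank 18 and Smith normal form diag(1,1,1,1,1,1,1,1,1,1,1,1,1,1,1,1,1,2).

Reading off H_k = ker ∂_k / im ∂_{k+1}:

  H_0: rank C_0 − rank ∂_1 = 9 − 8 = 1, and the invariant factors of ∂_1 are all 1, so H_0 ≅ Z.
  H_1: rank ker ∂_1 − rank ∂_2 = (27 − 8) − 18 = 1, and ∂_2 has invariant factor 2 > 1, so H_1 ≅ Z ⊕ Z/2.
  H_2: rank ker ∂_2 − rank ∂_3 = (18 − 18) − 0 = 0, and there is no ∂_3, so H_2 ≅ 0.

As a check, the Euler characteristic is 9 − 27 + 18 = 0, which agrees with 1 − 1 + 0 = 0.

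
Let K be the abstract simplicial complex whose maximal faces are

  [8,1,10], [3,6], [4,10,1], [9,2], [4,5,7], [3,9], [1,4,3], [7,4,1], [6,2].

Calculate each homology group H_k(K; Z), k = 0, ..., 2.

H_0 = Z,  H_1 = Z,  H_2 = 0.

Order the vertices as 1 < 2 < 3 < 4 < 5 < 6 < 7 < 8 < 9 < 10. Listing each simplex with vertices in this order, K has dimension 2 with simplices:

  0-simplices (10): [1], [2], [3], [4], [5], [6], [7], [8], [9], [10]
  1-simplices (15): [1,3], [1,4], [1,7], [1,8], [1,10], [2,6], [2,9], [3,4], [3,6], [3,9], [4,5], [4,7], [4,10], [5,7], [8,10]
  2-simplices (5): [1,3,4], [1,4,7], [1,4,10], [1,8,10], [4,5,7]

Hence C_0 ≅ Z^10, C_1 ≅ Z^15, C_2 ≅ Z^5.

∂_1: C_1 → C_0 is given by ∂[p,q] = [q] − [p]. For instance
  ∂[2,9] = [9] − [2].
This gives a 10×15 integer matrix of rank 9; reducing to Smith normal form yields diagonal entries (1,1,1,1,1,1,1,1,1).

The boundary map ∂_2: C_2 → C_1 maps a triangle to the signed sum of its edges. For instance
  ∂[1,4,10] = [4,10] − [1,10] + [1,4],
  ∂[1,3,4] = [3,4] − [1,4] + [1,3].
As a 15×5 matrix over Z this has rank 5, with invariant factors (1,1,1,1,1).

Reading off H_k = ker ∂_k / im ∂_{k+1}:

  H_0: rank C_0 − rank ∂_1 = 10 − 9 = 1, and the invariant factors of ∂_1 are all 1, so H_0 = Z.
  H_1: rank ker ∂_1 − rank ∂_2 = (15 − 9) − 5 = 1, and the invariant factors of ∂_2 are all 1, so H_1 = Z.
  H_2: rank ker ∂_2 − rank ∂_3 = (5 − 5) − 0 = 0, and there is no ∂_3, so H_2 = 0.

As a check, the Euler characteristic is 10 − 15 + 5 = 0, which agrees with 1 − 1 + 0 = 0.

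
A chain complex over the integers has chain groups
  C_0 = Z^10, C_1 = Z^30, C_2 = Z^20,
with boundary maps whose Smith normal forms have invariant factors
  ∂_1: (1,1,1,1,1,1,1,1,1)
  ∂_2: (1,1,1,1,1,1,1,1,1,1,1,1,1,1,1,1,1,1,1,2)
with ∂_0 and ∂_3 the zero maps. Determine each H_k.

H_0 = Z,  H_1 = Z ⊕ Z_2,  H_2 = 0.

H_0: b_0 = 10 − 0 − 9 = 1; torsion from ∂_1 factors > 1: none. So H_0 = Z.
H_1: b_1 = 30 − 9 − 20 = 1; torsion from ∂_2 factors > 1: [2]. So H_1 = Z ⊕ Z_2.
H_2: b_2 = 20 − 20 − 0 = 0; torsion from ∂_3 factors > 1: none. So H_2 = 0.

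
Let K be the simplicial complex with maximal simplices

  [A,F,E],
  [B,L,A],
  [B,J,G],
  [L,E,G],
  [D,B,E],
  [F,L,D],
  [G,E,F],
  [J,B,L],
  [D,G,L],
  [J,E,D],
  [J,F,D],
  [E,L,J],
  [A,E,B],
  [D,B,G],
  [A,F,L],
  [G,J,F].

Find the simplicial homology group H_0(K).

H_0 ≅ Z.

Order the vertices as A < B < D < E < F < G < J < L. Listing each simplex with vertices in this order, K has dimension 2 with simplices:

  0-simplices (8): A, B, D, E, F, G, J, L
  1-simplices (24): AB, AE, AF, AL, BD, BE, BG, BJ, BL, DE, DF, DG, DJ, DL, EF, EG, EJ, EL, FG, FJ, FL, GJ, GL, JL
  2-simplices (16): ABE, ABL, AEF, AFL, BDE, BDG, BGJ, BJL, DEJ, DFJ, DFL, DGL, EFG, EGL, EJL, FGJ

giving chain groups C_0 ≅ Z^8, C_1 ≅ Z^24, C_2 ≅ Z^16.

∂_1: C_1 → C_0 sends each edge [p,q] (with p < q) to q − p. For instance
  ∂AL = L − A.
The 8×24 boundary matrix has rank 7 and Smith normal form diag(1,1,1,1,1,1,1).

Boundary ∂_2: C_2 → C_1 sends each 2-simplex [p,q,r] to [q,r] − [p,r] + [p,q]. For instance
  ∂AFL = FL − AL + AF,
  ∂FGJ = GJ − FJ + FG.
As a 24×16 matrix over Z this has rank 15, with invariant factors (1,1,1,1,1,1,1,1,1,1,1,1,1,1,1).

Now H_k = ker ∂_k / im ∂_{k+1}, so:

  H_0: rank C_0 − rank ∂_1 = 8 − 7 = 1, and the invariant factors of ∂_1 are all 1, so H_0 ≅ Z.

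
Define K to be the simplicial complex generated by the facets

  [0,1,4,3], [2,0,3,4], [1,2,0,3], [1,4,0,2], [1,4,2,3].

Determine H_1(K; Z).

Order the vertices as 0 < 1 < 2 < 3 < 4. Listing each simplex with vertices in this order, K has dimension 3 with simplices:

  0-simplices (5): [0], [1], [2], [3], [4]
  1-simplices (10): [0,1], [0,2], [0,3], [0,4], [1,2], [1,3], [1,4], [2,3], [2,4], [3,4]
  2-simplices (10): [0,1,2], [0,1,3], [0,1,4], [0,2,3], [0,2,4], [0,3,4], [1,2,3], [1,2,4], [1,3,4], [2,3,4]
  3-simplices (5): [0,1,2,3], [0,1,2,4], [0,1,3,4], [0,2,3,4], [1,2,3,4]

so the chain groups are C_0 ≅ Z^5, C_1 ≅ Z^10, C_2 ≅ Z^10, C_3 ≅ Z^5.

Boundary ∂_1: C_1 → C_0 sends each edge [p,q] (with p < q) to q − p.
As a 5×10 matrix over Z this has rank 4, with invariant factors (1,1,1,1).

The boundary map ∂_2: C_2 → C_1 sends each 2-simplex [p,q,r] to [q,r] − [p,r] + [p,q]. For instance
  ∂[0,2,3] = [2,3] − [0,3] + [0,2],
  ∂[0,1,3] = [1,3] − [0,3] + [0,1].
This gives a 10×10 integer matrix of rank 6; reducing to Smith normal form yields diagonal entries (1,1,1,1,1,1).

∂_3: C_3 → C_2 sends each 3-simplex σ to the alternating sum Σ_i (−1)^i (σ with its i-th vertex removed). For instance
  ∂[0,1,3,4] = [1,3,4] − [0,3,4] + [0,1,4] − [0,1,3],
  ∂[1,2,3,4] = [2,3,4] − [1,3,4] + [1,2,4] − [1,2,3].
This gives a 10×5 integer matrix of rank 4; reducing to Smith normal form yields diagonal entries (1,1,1,1).

Computing H_k = (kernel of ∂_k) / (image of ∂_{k+1}):

  H_1: rank ker ∂_1 − rank ∂_2 = (10 − 4) − 6 = 0, and the invariant factors of ∂_2 are all 1, so H_1 ≅ 0.

H_1 = 0.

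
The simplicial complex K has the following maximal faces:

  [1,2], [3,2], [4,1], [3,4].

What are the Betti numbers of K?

b_0 = 1, b_1 = 1.

Fix the vertex order 1 < 2 < 3 < 4 and write every simplex with vertices in increasing order. Then dim K = 1 and the simplices of K are:

  0-simplices (4): [1], [2], [3], [4]
  1-simplices (4): [1,2], [1,4], [2,3], [3,4]

giving chain groups C_0 ≅ Z^4, C_1 ≅ Z^4.

The boundary map ∂_1: C_1 → C_0 sends each edge [p,q] (with p < q) to q − p. For instance
  ∂[3,4] = [4] − [3].
The 4×4 boundary matrix has rank 3 and Smith normal form diag(1,1,1).

Computing H_k = (kernel of ∂_k) / (image of ∂_{k+1}):

  H_0: rank C_0 − rank ∂_1 = 4 − 3 = 1, and the invariant factors of ∂_1 are all 1, so H_0 = Z.
  H_1: rank ker ∂_1 − rank ∂_2 = (4 − 3) − 0 = 1, and there is no ∂_2, so H_1 = Z.

As a check, the Euler characteristic is 4 − 4 = 0, which agrees with 1 − 1 = 0.

Hence the Betti numbers are b_0 = 1, b_1 = 1.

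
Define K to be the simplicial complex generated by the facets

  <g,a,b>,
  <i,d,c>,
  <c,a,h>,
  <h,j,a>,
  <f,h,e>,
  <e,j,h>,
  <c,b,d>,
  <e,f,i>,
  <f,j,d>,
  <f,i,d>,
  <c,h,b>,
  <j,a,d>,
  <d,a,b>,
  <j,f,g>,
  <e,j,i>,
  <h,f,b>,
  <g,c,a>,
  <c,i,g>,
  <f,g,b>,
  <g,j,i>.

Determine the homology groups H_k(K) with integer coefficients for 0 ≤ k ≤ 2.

H_0 = Z,  H_1 = Z × Z/2,  H_2 = 0.

Fix the vertex order a < b < c < d < e < f < g < h < i < j and write every simplex with vertices in increasing order. Then dim K = 2 and the simplices of K are:

  0-simplices (10): a, b, c, d, e, f, g, h, i, j
  1-simplices (30): ab, ac, ad, ag, ah, aj, bc, bd, bf, bg, bh, cd, cg, ch, ci, df, di, dj, ef, eh, ei, ej, fg, fh, fi, fj, gi, gj, hj, ij
  2-simplices (20): abd, abg, acg, ach, adj, ahj, bcd, bch, bfg, bfh, cdi, cgi, dfi, dfj, efh, efi, ehj, eij, fgj, gij

so the chain groups are C_0 ≅ Z^10, C_1 ≅ Z^30, C_2 ≅ Z^20.

Boundary ∂_1: C_1 → C_0 maps an edge to its endpoints' difference, ∂[p,q] = q − p.
The 10×30 boundary matrix has rank 9 and Smith normal form diag(1,1,1,1,1,1,1,1,1).

∂_2: C_2 → C_1 sends each 2-simplex [p,q,r] to [q,r] − [p,r] + [p,q]. For instance
  ∂efi = fi − ei + ef,
  ∂cdi = di − ci + cd.
The resulting 30×20 matrix has rank 20, and its Smith normal form has invariant factors (1,1,1,1,1,1,1,1,1,1,1,1,1,1,1,1,1,1,1,2).

Now H_k = ker ∂_k / im ∂_{k+1}, so:

  H_0: rank C_0 − rank ∂_1 = 10 − 9 = 1, and the invariant factors of ∂_1 are all 1, so H_0 = Z.
  H_1: rank ker ∂_1 − rank ∂_2 = (30 − 9) − 20 = 1, and ∂_2 has invariant factor 2 > 1, so H_1 = Z × Z/2.
  H_2: rank ker ∂_2 − rank ∂_3 = (20 − 20) − 0 = 0, and there is no ∂_3, so H_2 = 0.

As a check, the Euler characteristic is 10 − 30 + 20 = 0, which agrees with 1 − 1 + 0 = 0.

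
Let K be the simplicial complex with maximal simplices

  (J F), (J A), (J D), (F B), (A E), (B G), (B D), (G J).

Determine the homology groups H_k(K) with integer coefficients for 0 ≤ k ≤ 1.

Fix the vertex order A < B < D < E < F < G < J and write every simplex with vertices in increasing order. Then dim K = 1 and the simplices of K are:

  0-simplices (7): A, B, D, E, F, G, J
  1-simplices (8): AE, AJ, BD, BF, BG, DJ, FJ, GJ

Hence C_0 ≅ Z^7, C_1 ≅ Z^8.

Boundary ∂_1: C_1 → C_0 sends each edge [p,q] (with p < q) to q − p.
As a 7×8 matrix over Z this has rank 6, with invariant factors (1,1,1,1,1,1).

From H_k ≅ ker(∂_k) / im(∂_{k+1}) we obtain:

  H_0: rank C_0 − rank ∂_1 = 7 − 6 = 1, and the invariant factors of ∂_1 are all 1, so H_0 ≅ Z.
  H_1: rank ker ∂_1 − rank ∂_2 = (8 − 6) − 0 = 2, and there is no ∂_2, so H_1 ≅ Z^2.

As a check, the Euler characteristic is 7 − 8 = -1, which agrees with 1 − 2 = -1.

H_0 = Z,  H_1 = Z^2.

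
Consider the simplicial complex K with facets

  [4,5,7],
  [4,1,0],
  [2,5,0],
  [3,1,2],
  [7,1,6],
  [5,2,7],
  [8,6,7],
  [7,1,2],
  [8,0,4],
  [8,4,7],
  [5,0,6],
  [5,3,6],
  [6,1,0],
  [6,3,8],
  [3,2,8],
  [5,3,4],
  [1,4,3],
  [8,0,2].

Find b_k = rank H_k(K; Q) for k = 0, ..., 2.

Take the total order 0 < 1 < 2 < 3 < 4 < 5 < 6 < 7 < 8 on the vertex set. Then K (dimension 2) consists of the simplices:

  0-simplices (9): [0], [1], [2], [3], [4], [5], [6], [7], [8]
  1-simplices (27): (27 of them)
  2-simplices (18): [0,1,4], [0,1,6], [0,2,5], [0,2,8], [0,4,8], [0,5,6], [1,2,3], [1,2,7], [1,3,4], [1,6,7], [2,3,8], [2,5,7], [3,4,5], [3,5,6], [3,6,8], [4,5,7], [4,7,8], [6,7,8]

Hence C_0 ≅ Z^9, C_1 ≅ Z^27, C_2 ≅ Z^18.

The boundary map ∂_1: C_1 → C_0 sends each edge [p,q] (with p < q) to q − p. For instance
  ∂[1,3] = [3] − [1].
The 9×27 boundary matrix has rank 8 and Smith normal form diag(1,1,1,1,1,1,1,1).

∂_2: C_2 → C_1 maps a triangle to the signed sum of its edges. For instance
  ∂[1,3,4] = [3,4] − [1,4] + [1,3],
  ∂[6,7,8] = [7,8] − [6,8] + [6,7].
The resulting 27×18 matrix has rank 17, and its Smith normal form has invariant factors (1,1,1,1,1,1,1,1,1,1,1,1,1,1,1,1,1).

Reading off H_k = ker ∂_k / im ∂_{k+1}:

  H_0: rank C_0 − rank ∂_1 = 9 − 8 = 1, and the invariant factors of ∂_1 are all 1, so H_0 = Z.
  H_1: rank ker ∂_1 − rank ∂_2 = (27 − 8) − 17 = 2, and the invariant factors of ∂_2 are all 1, so H_1 = Z^2.
  H_2: rank ker ∂_2 − rank ∂_3 = (18 − 17) − 0 = 1, and there is no ∂_3, so H_2 = Z.

As a check, the Euler characteristic is 9 − 27 + 18 = 0, which agrees with 1 − 2 + 1 = 0.

Hence the Betti numbers are b_0 = 1, b_1 = 2, b_2 = 1.

b_0 = 1, b_1 = 2, b_2 = 1.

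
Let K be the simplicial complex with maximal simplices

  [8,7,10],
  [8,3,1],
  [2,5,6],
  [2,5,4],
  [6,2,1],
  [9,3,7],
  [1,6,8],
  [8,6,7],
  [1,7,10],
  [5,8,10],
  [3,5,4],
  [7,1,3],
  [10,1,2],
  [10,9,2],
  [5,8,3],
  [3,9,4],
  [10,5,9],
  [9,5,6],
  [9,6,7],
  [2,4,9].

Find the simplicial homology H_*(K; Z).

H_0 = Z,  H_1 = Z ⊕ Z/2,  H_2 = 0.

Order the vertices as 1 < 2 < 3 < 4 < 5 < 6 < 7 < 8 < 9 < 10. Listing each simplex with vertices in this order, K has dimension 2 with simplices:

  0-simplices (10): [1], [2], [3], [4], [5], [6], [7], [8], [9], [10]
  1-simplices (30): (30 of them)
  2-simplices (20): (20 of them)

so the chain groups are C_0 ≅ Z^10, C_1 ≅ Z^30, C_2 ≅ Z^20.

The boundary map ∂_1: C_1 → C_0 is given by ∂[p,q] = [q] − [p]. For instance
  ∂[5,8] = [8] − [5].
The 10×30 boundary matrix has rank 9 and Smith normal form diag(1,1,1,1,1,1,1,1,1).

∂_2: C_2 → C_1 sends each 2-simplex [p,q,r] to [q,r] − [p,r] + [p,q]. For instance
  ∂[1,3,8] = [3,8] − [1,8] + [1,3],
  ∂[6,7,9] = [7,9] − [6,9] + [6,7].
The 30×20 boundary matrix has rank 20 and Smith normal form diag(1,1,1,1,1,1,1,1,1,1,1,1,1,1,1,1,1,1,1,2).

From H_k ≅ ker(∂_k) / im(∂_{k+1}) we obtain:

  H_0: rank C_0 − rank ∂_1 = 10 − 9 = 1, and the invariant factors of ∂_1 are all 1, so H_0 = Z.
  H_1: rank ker ∂_1 − rank ∂_2 = (30 − 9) − 20 = 1, and ∂_2 has invariant factor 2 > 1, so H_1 = Z ⊕ Z/2.
  H_2: rank ker ∂_2 − rank ∂_3 = (20 − 20) − 0 = 0, and there is no ∂_3, so H_2 = 0.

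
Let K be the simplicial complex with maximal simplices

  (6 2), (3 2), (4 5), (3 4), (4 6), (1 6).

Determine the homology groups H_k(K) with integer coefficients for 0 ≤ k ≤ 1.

We work with the vertex ordering 1 < 2 < 3 < 4 < 5 < 6. The simplices of K, each written with vertices in increasing order, are:

  0-simplices (6): [1], [2], [3], [4], [5], [6]
  1-simplices (6): [1,6], [2,3], [2,6], [3,4], [4,5], [4,6]

Hence C_0 ≅ Z^6, C_1 ≅ Z^6.

The boundary map ∂_1: C_1 → C_0 is given by ∂[p,q] = [q] − [p].
This gives a 6×6 integer matrix of rank 5; reducing to Smith normal form yields diagonal entries (1,1,1,1,1).

From H_k ≅ ker(∂_k) / im(∂_{k+1}) we obtain:

  H_0: rank C_0 − rank ∂_1 = 6 − 5 = 1, and the invariant factors of ∂_1 are all 1, so H_0 = Z.
  H_1: rank ker ∂_1 − rank ∂_2 = (6 − 5) − 0 = 1, and there is no ∂_2, so H_1 = Z.

H_0 = Z,  H_1 = Z.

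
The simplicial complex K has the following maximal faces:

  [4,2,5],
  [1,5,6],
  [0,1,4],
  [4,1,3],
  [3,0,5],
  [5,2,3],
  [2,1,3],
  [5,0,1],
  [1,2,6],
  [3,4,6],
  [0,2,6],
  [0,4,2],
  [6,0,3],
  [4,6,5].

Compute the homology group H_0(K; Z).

H_0 ≅ Z.

K has 7 vertices, 21 edges, 14 triangles.
rank ∂_0 = 0, rank ∂_1 = 6 ⇒ b_0 = 7 − 0 − 6 = 1; all invariant factors of ∂_1 are 1 so no torsion. So H_0 ≅ Z.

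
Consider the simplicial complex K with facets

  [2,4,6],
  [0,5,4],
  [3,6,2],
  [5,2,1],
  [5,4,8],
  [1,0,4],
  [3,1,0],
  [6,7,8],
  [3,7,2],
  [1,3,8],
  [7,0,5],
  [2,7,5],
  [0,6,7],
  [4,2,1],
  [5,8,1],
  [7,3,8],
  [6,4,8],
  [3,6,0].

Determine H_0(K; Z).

We work with the vertex ordering 0 < 1 < 2 < 3 < 4 < 5 < 6 < 7 < 8. The simplices of K, each written with vertices in increasing order, are:

  0-simplices (9): [0], [1], [2], [3], [4], [5], [6], [7], [8]
  1-simplices (27): (27 of them)
  2-simplices (18): [0,1,3], [0,1,4], [0,3,6], [0,4,5], [0,5,7], [0,6,7], [1,2,4], [1,2,5], [1,3,8], [1,5,8], [2,3,6], [2,3,7], [2,4,6], [2,5,7], [3,7,8], [4,5,8], [4,6,8], [6,7,8]

so the chain groups are C_0 ≅ Z^9, C_1 ≅ Z^27, C_2 ≅ Z^18.

The boundary map ∂_1: C_1 → C_0 sends each edge [p,q] (with p < q) to q − p. For instance
  ∂[4,8] = [8] − [4].
The 9×27 boundary matrix has rank 8 and Smith normal form diag(1,1,1,1,1,1,1,1).

∂_2: C_2 → C_1 maps a triangle to the signed sum of its edges. For instance
  ∂[1,2,5] = [2,5] − [1,5] + [1,2],
  ∂[0,6,7] = [6,7] − [0,7] + [0,6].
The resulting 27×18 matrix has rank 18, and its Smith normal form has invariant factors (1,1,1,1,1,1,1,1,1,1,1,1,1,1,1,1,1,2).

Computing H_k = (kernel of ∂_k) / (image of ∂_{k+1}):

  H_0: rank C_0 − rank ∂_1 = 9 − 8 = 1, and the invariant factors of ∂_1 are all 1, so H_0 = Z.

H_0 = Z.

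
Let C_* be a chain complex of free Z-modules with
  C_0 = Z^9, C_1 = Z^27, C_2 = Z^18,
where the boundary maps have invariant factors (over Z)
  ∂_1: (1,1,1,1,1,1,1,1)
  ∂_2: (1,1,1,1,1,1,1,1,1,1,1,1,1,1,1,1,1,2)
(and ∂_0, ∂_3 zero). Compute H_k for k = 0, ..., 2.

H_0: b_0 = 9 − 0 − 8 = 1; torsion from ∂_1 factors > 1: none. So H_0 ≅ Z.
H_1: b_1 = 27 − 8 − 18 = 1; torsion from ∂_2 factors > 1: [2]. So H_1 ≅ Z × Z/2.
H_2: b_2 = 18 − 18 − 0 = 0; torsion from ∂_3 factors > 1: none. So H_2 ≅ 0.

H_0 ≅ Z,  H_1 ≅ Z × Z/2,  H_2 = 0.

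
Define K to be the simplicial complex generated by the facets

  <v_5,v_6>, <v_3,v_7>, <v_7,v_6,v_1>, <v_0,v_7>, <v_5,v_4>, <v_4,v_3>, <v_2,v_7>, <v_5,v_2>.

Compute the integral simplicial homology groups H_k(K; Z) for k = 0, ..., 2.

Order the vertices as v_0 < v_1 < v_2 < v_3 < v_4 < v_5 < v_6 < v_7. Listing each simplex with vertices in this order, K has dimension 2 with simplices:

  0-simplices (8): [v_0], [v_1], [v_2], [v_3], [v_4], [v_5], [v_6], [v_7]
  1-simplices (10): [v_0,v_7], [v_1,v_6], [v_1,v_7], [v_2,v_5], [v_2,v_7], [v_3,v_4], [v_3,v_7], [v_4,v_5], [v_5,v_6], [v_6,v_7]
  2-simplices (1): [v_1,v_6,v_7]

Hence C_0 ≅ Z^8, C_1 ≅ Z^10, C_2 ≅ Z^1.

The boundary map ∂_1: C_1 → C_0 sends each edge [p,q] (with p < q) to q − p. For instance
  ∂[v_0,v_7] = [v_7] − [v_0].
The resulting 8×10 matrix has rank 7, and its Smith normal form has invariant factors (1,1,1,1,1,1,1).

Boundary ∂_2: C_2 → C_1 acts by ∂[p,q,r] = [q,r] − [p,r] + [p,q]. For instance
  ∂[v_1,v_6,v_7] = [v_6,v_7] − [v_1,v_7] + [v_1,v_6].
The resulting 10×1 matrix has rank 1, and its Smith normal form has invariant factors (1).

Computing H_k = (kernel of ∂_k) / (image of ∂_{k+1}):

  H_0: rank C_0 − rank ∂_1 = 8 − 7 = 1, and the invariant factors of ∂_1 are all 1, so H_0 = Z.
  H_1: rank ker ∂_1 − rank ∂_2 = (10 − 7) − 1 = 2, and the invariant factors of ∂_2 are all 1, so H_1 = Z^2.
  H_2: rank ker ∂_2 − rank ∂_3 = (1 − 1) − 0 = 0, and there is no ∂_3, so H_2 = 0.

As a check, the Euler characteristic is 8 − 10 + 1 = -1, which agrees with 1 − 2 + 0 = -1.

H_0 = Z,  H_1 = Z^2,  H_2 = 0.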